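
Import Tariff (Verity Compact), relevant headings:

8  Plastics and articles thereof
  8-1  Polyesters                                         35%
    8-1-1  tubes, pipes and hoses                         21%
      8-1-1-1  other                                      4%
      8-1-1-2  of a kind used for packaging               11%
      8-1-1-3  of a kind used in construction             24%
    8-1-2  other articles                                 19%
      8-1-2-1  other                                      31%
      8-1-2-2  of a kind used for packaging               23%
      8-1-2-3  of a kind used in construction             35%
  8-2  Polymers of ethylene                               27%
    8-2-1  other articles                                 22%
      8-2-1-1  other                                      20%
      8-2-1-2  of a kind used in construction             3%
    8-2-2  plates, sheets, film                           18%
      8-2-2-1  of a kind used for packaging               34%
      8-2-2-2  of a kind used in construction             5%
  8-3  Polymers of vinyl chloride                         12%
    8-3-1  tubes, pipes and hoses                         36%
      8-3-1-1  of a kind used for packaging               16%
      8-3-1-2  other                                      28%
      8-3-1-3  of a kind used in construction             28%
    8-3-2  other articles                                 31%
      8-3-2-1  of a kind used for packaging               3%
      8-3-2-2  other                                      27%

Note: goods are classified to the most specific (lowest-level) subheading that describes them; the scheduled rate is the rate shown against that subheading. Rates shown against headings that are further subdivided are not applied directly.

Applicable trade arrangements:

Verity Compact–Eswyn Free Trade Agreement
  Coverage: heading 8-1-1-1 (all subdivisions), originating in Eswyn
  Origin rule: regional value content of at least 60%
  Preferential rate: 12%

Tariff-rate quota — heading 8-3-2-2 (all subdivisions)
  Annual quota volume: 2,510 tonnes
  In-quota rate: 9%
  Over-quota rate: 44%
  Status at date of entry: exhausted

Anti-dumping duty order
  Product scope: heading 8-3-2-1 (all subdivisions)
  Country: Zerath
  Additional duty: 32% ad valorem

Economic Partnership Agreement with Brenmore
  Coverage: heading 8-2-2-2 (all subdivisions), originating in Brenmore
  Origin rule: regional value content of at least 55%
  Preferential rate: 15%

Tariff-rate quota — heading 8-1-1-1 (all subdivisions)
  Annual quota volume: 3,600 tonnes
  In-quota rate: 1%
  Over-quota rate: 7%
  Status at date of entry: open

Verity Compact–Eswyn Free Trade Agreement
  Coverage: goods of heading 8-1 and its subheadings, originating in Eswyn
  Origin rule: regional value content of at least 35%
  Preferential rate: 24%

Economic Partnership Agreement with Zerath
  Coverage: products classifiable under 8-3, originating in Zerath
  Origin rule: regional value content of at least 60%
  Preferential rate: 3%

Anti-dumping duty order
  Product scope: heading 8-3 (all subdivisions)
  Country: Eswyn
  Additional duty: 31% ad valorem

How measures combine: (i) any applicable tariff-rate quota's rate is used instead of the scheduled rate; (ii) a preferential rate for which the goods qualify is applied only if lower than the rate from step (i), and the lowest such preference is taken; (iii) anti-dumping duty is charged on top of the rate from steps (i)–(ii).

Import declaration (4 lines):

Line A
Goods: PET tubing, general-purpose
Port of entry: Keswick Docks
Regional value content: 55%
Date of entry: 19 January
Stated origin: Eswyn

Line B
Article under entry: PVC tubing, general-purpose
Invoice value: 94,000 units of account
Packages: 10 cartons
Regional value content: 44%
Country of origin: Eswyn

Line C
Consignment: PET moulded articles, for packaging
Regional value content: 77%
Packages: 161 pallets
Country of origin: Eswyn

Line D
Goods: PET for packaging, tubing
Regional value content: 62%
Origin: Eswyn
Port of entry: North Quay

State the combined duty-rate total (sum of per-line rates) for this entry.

94%

Line A: PET → 8-1; tubing → 8-1-1; general-purpose → 8-1-1-1. Scheduled 4%. quota on 8-1-1-1 open → in-quota 1%; Eswyn agreement on 8-1-1-1: RVC < 60%; Eswyn agreement on 8-1: RVC ≥ 35% → 24% available; preference 24% not lower than 1% → no reduction. → 1%.
Line B: PVC → 8-3; tubing → 8-3-1; general-purpose → 8-3-1-2. Scheduled 28%. Eswyn agreement on 8-1-1-1: 8-3-1-2 not covered; Eswyn agreement on 8-1: 8-3-1-2 not covered; anti-dumping (Eswyn, 8-3): +31%; total 28% + 31% = 59%. → 59%.
Line C: PET → 8-1; moulded articles → 8-1-2; for packaging → 8-1-2-2. Scheduled 23%. Eswyn agreement on 8-1-1-1: 8-1-2-2 not covered; Eswyn agreement on 8-1: RVC ≥ 35% → 24% available; preference 24% not lower than 23% → no reduction. → 23%.
Line D: PET → 8-1; tubing → 8-1-1; for packaging → 8-1-1-2. Scheduled 11%. Eswyn agreement on 8-1-1-1: 8-1-1-2 not covered; Eswyn agreement on 8-1: RVC ≥ 35% → 24% available; preference 24% not lower than 11% → no reduction. → 11%.
Sum: 1% + 59% + 23% + 11% = 94%.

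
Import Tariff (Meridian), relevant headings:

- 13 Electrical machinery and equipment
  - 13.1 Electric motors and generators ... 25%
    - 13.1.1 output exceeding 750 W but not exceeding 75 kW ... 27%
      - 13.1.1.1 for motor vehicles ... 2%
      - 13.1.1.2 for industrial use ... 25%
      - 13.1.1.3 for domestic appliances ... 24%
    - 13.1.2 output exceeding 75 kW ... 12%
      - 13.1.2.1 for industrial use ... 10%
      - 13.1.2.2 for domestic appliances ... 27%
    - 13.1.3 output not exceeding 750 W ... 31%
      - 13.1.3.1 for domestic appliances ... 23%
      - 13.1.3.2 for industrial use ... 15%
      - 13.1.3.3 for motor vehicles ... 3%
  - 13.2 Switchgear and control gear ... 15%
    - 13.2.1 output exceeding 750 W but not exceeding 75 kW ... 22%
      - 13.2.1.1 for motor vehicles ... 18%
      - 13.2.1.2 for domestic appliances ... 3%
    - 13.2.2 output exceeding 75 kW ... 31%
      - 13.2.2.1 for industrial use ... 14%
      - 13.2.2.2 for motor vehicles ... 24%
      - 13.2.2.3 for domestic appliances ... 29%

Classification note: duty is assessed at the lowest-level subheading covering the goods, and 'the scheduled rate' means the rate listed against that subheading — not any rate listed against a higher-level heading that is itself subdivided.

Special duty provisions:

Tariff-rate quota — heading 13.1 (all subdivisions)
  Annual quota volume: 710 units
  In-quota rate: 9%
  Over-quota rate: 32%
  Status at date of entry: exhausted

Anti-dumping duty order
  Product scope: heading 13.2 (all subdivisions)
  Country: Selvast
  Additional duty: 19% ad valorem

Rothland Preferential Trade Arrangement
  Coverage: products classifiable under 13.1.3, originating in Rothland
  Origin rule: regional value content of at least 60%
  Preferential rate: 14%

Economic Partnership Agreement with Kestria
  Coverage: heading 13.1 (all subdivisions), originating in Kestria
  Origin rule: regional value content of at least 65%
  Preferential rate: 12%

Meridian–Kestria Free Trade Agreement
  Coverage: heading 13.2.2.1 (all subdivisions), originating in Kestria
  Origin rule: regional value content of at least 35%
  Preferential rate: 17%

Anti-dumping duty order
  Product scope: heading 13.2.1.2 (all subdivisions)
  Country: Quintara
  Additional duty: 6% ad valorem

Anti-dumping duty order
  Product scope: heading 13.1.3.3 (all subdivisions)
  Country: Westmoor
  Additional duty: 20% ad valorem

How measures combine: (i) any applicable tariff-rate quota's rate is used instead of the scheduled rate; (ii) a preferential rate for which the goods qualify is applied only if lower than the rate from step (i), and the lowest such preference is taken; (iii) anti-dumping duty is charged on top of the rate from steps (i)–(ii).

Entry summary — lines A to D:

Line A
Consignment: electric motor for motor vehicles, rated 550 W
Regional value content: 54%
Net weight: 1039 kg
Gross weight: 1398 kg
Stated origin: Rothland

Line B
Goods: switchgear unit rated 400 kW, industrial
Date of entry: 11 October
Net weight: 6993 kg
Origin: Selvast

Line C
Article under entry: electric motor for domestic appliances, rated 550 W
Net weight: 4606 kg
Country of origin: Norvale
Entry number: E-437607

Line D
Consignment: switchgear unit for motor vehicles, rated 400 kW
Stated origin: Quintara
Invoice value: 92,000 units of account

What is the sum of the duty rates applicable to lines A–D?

121%

Line A: electric motor → 13.1; rated 550 W → 13.1.3; for motor vehicles → 13.1.3.3. Scheduled 3%. quota on 13.1 exhausted → over-quota 32%; Rothland agreement on 13.1.3: RVC < 60%. → 32%.
Line B: switchgear unit → 13.2; rated 400 kW → 13.2.2; industrial → 13.2.2.1. Scheduled 14%. anti-dumping (Selvast, 13.2): +19%; total 14% + 19% = 33%. → 33%.
Line C: electric motor → 13.1; rated 550 W → 13.1.3; for domestic appliances → 13.1.3.1. Scheduled 23%. quota on 13.1 exhausted → over-quota 32%. → 32%.
Line D: switchgear unit → 13.2; rated 400 kW → 13.2.2; for motor vehicles → 13.2.2.2. Scheduled 24%. No special measure applies. → 24%.
Sum: 32% + 33% + 32% + 24% = 121%.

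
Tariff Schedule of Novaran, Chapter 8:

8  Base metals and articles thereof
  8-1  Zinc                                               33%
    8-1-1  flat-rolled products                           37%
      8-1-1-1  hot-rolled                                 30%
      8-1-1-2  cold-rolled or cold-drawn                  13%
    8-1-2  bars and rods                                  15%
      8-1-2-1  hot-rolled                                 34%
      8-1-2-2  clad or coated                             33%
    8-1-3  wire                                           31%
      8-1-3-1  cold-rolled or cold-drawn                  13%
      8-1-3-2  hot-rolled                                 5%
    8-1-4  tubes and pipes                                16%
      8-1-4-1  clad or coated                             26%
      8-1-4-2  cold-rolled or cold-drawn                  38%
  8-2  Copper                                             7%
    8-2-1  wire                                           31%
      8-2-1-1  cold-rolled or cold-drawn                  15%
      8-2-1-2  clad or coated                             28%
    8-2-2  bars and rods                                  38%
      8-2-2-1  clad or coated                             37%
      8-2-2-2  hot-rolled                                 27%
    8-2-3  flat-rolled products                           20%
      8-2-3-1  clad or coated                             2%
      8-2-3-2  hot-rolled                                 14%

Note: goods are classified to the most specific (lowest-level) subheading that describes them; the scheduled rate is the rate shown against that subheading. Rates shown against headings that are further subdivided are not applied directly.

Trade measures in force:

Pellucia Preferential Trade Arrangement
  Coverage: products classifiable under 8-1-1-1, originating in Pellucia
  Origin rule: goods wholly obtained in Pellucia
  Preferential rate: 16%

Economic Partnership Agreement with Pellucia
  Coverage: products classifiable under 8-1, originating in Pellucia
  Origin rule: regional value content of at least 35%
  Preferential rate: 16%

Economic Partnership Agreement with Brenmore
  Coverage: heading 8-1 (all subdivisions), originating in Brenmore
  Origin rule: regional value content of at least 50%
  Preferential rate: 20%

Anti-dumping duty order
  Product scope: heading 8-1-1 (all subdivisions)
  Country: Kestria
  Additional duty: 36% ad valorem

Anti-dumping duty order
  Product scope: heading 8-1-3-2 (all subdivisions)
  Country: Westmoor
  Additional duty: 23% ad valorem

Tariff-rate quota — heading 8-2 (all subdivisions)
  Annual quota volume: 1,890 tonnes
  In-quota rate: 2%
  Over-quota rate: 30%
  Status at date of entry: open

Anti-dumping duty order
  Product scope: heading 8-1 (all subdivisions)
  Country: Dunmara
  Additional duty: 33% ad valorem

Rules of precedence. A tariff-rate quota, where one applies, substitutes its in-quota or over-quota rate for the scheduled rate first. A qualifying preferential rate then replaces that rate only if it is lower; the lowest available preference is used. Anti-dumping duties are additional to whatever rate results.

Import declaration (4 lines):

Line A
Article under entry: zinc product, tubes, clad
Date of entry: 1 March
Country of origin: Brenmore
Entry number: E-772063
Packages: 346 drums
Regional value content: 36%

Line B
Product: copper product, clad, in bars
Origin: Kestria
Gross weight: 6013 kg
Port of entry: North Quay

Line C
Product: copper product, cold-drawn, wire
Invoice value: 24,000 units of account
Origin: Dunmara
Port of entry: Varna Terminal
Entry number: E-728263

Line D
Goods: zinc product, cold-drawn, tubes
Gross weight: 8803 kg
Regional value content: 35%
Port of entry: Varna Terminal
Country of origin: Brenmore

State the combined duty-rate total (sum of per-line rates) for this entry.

Line A: zinc → 8-1; tubes → 8-1-4; clad → 8-1-4-1. Scheduled 26%. Brenmore agreement on 8-1: RVC < 50%. → 26%.
Line B: copper → 8-2; in bars → 8-2-2; clad → 8-2-2-1. Scheduled 37%. quota on 8-2 open → in-quota 2%. → 2%.
Line C: copper → 8-2; wire → 8-2-1; cold-drawn → 8-2-1-1. Scheduled 15%. quota on 8-2 open → in-quota 2%. → 2%.
Line D: zinc → 8-1; tubes → 8-1-4; cold-drawn → 8-1-4-2. Scheduled 38%. Brenmore agreement on 8-1: RVC < 50%. → 38%.
Sum: 26% + 2% + 2% + 38% = 68%.

68%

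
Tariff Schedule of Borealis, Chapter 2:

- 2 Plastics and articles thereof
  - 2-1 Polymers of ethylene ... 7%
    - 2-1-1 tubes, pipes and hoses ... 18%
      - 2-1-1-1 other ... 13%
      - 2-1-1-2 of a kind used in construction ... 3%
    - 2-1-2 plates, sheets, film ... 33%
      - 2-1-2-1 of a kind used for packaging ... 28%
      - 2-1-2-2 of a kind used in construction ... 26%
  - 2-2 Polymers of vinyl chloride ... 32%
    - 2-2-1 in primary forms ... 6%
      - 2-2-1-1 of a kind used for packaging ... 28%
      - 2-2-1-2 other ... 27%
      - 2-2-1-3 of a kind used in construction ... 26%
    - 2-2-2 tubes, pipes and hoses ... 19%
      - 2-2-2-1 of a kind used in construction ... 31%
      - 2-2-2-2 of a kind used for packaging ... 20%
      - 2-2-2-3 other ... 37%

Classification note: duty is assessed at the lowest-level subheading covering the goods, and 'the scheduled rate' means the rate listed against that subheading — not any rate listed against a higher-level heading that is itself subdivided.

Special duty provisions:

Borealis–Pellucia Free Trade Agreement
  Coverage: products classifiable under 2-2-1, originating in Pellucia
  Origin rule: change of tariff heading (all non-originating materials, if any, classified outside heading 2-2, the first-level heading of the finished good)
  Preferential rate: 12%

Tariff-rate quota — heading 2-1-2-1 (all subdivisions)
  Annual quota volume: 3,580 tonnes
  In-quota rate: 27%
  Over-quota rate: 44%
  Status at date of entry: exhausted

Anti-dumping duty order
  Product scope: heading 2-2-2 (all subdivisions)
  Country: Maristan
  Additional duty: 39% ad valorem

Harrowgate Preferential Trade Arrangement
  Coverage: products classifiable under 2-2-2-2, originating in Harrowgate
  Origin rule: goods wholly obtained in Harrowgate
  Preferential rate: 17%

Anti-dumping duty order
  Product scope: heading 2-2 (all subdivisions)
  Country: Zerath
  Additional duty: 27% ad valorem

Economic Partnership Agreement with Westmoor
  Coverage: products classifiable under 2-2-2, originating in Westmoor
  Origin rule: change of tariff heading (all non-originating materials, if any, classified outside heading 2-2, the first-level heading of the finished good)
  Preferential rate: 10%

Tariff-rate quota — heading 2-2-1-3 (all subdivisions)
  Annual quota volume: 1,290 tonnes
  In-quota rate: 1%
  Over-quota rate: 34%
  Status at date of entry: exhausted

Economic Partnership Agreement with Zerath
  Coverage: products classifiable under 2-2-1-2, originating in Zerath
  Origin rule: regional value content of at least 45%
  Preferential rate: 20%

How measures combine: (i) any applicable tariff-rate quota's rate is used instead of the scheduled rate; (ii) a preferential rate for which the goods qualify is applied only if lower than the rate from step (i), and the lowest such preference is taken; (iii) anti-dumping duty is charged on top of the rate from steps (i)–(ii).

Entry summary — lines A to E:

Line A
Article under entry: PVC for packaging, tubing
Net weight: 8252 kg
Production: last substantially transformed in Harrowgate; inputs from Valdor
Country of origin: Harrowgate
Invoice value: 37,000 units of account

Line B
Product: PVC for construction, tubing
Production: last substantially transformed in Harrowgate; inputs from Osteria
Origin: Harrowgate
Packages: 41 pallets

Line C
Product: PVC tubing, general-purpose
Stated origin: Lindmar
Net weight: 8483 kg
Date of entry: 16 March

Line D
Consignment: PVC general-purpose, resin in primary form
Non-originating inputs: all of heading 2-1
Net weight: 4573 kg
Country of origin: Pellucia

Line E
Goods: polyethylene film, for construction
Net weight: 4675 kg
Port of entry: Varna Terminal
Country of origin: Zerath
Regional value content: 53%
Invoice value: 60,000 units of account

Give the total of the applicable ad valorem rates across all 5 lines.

126%

Line A: PVC → 2-2; tubing → 2-2-2; for packaging → 2-2-2-2. Scheduled 20%. Harrowgate agreement on 2-2-2-2: not wholly obtained. → 20%.
Line B: PVC → 2-2; tubing → 2-2-2; for construction → 2-2-2-1. Scheduled 31%. Harrowgate agreement on 2-2-2-2: 2-2-2-1 not covered. → 31%.
Line C: PVC → 2-2; tubing → 2-2-2; general-purpose → 2-2-2-3. Scheduled 37%. No special measure applies. → 37%.
Line D: PVC → 2-2; resin in primary form → 2-2-1; general-purpose → 2-2-1-2. Scheduled 27%. Pellucia agreement on 2-2-1: CTH met → 12% available; preferential 12%. → 12%.
Line E: polyethylene → 2-1; film → 2-1-2; for construction → 2-1-2-2. Scheduled 26%. Zerath agreement on 2-2-1-2: 2-1-2-2 not covered. → 26%.
Sum: 20% + 31% + 37% + 12% + 26% = 126%.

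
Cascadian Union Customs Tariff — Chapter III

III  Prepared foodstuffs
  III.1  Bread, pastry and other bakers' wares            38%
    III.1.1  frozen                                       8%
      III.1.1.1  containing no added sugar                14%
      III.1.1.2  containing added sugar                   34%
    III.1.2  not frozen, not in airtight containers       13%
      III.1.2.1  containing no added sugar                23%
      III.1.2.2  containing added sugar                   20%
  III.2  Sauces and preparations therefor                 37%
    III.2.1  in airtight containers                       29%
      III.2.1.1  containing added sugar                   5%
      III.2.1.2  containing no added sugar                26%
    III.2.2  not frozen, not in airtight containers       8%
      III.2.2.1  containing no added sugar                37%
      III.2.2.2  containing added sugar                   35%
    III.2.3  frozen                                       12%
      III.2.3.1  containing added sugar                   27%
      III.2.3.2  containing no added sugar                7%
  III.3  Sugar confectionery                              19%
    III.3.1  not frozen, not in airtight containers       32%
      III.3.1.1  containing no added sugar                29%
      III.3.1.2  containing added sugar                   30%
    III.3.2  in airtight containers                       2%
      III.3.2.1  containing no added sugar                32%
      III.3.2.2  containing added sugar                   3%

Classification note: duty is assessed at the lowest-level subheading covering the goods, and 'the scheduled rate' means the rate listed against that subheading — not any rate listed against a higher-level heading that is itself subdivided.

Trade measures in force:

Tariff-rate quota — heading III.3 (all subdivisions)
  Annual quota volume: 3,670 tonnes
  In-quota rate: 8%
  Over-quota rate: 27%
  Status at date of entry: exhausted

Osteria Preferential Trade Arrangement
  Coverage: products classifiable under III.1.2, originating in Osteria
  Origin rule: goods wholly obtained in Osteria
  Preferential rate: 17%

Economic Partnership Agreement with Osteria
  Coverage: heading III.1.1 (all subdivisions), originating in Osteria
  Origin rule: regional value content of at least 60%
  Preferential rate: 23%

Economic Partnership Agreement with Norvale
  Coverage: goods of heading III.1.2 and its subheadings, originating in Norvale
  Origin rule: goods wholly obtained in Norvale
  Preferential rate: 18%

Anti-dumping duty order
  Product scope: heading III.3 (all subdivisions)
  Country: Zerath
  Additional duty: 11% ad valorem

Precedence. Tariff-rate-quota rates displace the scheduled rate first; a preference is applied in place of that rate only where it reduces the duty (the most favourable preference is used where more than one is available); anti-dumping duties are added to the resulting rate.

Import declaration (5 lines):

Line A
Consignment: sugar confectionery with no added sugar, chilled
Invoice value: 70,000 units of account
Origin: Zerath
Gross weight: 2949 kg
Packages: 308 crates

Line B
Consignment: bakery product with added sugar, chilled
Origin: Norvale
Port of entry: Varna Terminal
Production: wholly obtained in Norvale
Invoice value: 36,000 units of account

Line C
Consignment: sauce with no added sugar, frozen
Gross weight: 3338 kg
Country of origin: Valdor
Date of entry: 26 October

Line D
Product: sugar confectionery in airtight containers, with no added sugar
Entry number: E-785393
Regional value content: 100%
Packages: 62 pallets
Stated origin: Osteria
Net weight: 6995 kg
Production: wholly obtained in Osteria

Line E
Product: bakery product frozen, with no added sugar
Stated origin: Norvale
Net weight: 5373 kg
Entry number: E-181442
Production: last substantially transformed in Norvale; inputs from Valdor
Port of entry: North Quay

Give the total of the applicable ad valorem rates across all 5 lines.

Line A: sugar confectionery → III.3; chilled → III.3.1; with no added sugar → III.3.1.1. Scheduled 29%. quota on III.3 exhausted → over-quota 27%; anti-dumping (Zerath, III.3): +11%; total 27% + 11% = 38%. → 38%.
Line B: bakery product → III.1; chilled → III.1.2; with added sugar → III.1.2.2. Scheduled 20%. Norvale agreement on III.1.2: wholly obtained → 18% available; preferential 18%. → 18%.
Line C: sauce → III.2; frozen → III.2.3; with no added sugar → III.2.3.2. Scheduled 7%. No special measure applies. → 7%.
Line D: sugar confectionery → III.3; in airtight containers → III.3.2; with no added sugar → III.3.2.1. Scheduled 32%. quota on III.3 exhausted → over-quota 27%; Osteria agreement on III.1.2: III.3.2.1 not covered; Osteria agreement on III.1.1: III.3.2.1 not covered. → 27%.
Line E: bakery product → III.1; frozen → III.1.1; with no added sugar → III.1.1.1. Scheduled 14%. Norvale agreement on III.1.2: III.1.1.1 not covered. → 14%.
Sum: 38% + 18% + 7% + 27% + 14% = 104%.

104%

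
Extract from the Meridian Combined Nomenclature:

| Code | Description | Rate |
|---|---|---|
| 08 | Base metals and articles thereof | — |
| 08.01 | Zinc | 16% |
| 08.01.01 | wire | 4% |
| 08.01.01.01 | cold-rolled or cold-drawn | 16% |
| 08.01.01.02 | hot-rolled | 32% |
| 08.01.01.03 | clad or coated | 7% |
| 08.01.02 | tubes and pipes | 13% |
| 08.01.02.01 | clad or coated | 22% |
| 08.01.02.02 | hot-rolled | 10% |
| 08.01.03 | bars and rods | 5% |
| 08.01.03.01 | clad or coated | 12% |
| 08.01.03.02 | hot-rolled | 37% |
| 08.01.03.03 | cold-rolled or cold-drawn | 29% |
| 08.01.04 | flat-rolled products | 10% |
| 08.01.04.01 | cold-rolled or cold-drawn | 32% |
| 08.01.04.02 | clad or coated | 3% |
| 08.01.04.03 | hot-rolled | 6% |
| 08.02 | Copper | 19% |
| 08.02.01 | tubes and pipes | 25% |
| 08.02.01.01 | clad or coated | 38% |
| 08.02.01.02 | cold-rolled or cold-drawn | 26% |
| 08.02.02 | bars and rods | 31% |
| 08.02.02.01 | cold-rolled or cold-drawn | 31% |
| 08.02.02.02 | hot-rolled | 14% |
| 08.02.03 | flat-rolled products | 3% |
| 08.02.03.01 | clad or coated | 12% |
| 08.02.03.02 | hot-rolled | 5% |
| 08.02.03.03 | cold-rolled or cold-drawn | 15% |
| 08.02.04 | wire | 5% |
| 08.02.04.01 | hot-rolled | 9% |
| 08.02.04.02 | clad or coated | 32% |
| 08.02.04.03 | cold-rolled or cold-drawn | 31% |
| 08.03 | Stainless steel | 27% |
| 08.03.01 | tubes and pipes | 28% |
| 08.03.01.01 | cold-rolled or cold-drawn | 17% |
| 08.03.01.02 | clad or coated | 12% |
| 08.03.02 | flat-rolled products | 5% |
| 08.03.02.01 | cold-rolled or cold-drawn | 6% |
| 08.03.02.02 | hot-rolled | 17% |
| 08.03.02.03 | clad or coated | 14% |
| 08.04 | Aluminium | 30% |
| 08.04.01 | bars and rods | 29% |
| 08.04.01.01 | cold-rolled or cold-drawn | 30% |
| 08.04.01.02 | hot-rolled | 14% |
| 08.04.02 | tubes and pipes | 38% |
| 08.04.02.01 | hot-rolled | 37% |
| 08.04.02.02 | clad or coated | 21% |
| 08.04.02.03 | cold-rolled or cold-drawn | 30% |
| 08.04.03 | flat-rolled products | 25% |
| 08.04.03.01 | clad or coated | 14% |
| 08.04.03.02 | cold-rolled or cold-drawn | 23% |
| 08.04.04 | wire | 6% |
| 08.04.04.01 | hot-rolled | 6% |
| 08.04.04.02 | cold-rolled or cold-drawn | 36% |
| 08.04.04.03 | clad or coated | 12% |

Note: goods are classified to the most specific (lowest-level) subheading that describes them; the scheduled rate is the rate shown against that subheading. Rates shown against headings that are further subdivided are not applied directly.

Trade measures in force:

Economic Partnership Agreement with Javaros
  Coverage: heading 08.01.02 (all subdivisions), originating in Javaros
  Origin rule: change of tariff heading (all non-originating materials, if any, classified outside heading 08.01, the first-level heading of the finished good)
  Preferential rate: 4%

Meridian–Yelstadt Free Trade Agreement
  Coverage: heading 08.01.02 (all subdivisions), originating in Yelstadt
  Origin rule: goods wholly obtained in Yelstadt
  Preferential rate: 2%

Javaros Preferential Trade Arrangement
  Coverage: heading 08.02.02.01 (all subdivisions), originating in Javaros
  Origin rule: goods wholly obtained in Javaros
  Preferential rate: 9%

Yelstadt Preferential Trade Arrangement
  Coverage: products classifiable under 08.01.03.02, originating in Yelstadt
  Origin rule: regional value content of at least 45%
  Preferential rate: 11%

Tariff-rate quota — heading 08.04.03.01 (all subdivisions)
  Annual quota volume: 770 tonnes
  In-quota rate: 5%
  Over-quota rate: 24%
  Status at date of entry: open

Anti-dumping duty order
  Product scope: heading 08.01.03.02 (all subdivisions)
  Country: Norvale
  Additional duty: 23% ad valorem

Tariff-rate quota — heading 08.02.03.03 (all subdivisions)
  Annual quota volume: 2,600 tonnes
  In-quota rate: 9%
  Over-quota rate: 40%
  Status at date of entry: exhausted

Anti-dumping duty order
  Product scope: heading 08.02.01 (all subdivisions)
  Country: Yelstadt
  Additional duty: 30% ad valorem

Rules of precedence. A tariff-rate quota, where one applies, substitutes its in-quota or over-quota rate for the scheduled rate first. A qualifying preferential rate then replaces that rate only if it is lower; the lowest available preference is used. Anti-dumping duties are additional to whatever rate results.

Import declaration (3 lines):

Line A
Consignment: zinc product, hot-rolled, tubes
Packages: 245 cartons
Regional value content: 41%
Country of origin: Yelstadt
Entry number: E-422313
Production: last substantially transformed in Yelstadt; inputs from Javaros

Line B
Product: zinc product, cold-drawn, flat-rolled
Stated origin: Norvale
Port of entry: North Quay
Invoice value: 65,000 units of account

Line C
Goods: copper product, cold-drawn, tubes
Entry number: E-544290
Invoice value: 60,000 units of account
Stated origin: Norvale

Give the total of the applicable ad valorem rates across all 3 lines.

Line A: zinc → 08.01; tubes → 08.01.02; hot-rolled → 08.01.02.02. Scheduled 10%. Yelstadt agreement on 08.01.02: not wholly obtained; Yelstadt agreement on 08.01.03.02: 08.01.02.02 not covered. → 10%.
Line B: zinc → 08.01; flat-rolled → 08.01.04; cold-drawn → 08.01.04.01. Scheduled 32%. No special measure applies. → 32%.
Line C: copper → 08.02; tubes → 08.02.01; cold-drawn → 08.02.01.02. Scheduled 26%. No special measure applies. → 26%.
Sum: 10% + 32% + 26% = 68%.

68%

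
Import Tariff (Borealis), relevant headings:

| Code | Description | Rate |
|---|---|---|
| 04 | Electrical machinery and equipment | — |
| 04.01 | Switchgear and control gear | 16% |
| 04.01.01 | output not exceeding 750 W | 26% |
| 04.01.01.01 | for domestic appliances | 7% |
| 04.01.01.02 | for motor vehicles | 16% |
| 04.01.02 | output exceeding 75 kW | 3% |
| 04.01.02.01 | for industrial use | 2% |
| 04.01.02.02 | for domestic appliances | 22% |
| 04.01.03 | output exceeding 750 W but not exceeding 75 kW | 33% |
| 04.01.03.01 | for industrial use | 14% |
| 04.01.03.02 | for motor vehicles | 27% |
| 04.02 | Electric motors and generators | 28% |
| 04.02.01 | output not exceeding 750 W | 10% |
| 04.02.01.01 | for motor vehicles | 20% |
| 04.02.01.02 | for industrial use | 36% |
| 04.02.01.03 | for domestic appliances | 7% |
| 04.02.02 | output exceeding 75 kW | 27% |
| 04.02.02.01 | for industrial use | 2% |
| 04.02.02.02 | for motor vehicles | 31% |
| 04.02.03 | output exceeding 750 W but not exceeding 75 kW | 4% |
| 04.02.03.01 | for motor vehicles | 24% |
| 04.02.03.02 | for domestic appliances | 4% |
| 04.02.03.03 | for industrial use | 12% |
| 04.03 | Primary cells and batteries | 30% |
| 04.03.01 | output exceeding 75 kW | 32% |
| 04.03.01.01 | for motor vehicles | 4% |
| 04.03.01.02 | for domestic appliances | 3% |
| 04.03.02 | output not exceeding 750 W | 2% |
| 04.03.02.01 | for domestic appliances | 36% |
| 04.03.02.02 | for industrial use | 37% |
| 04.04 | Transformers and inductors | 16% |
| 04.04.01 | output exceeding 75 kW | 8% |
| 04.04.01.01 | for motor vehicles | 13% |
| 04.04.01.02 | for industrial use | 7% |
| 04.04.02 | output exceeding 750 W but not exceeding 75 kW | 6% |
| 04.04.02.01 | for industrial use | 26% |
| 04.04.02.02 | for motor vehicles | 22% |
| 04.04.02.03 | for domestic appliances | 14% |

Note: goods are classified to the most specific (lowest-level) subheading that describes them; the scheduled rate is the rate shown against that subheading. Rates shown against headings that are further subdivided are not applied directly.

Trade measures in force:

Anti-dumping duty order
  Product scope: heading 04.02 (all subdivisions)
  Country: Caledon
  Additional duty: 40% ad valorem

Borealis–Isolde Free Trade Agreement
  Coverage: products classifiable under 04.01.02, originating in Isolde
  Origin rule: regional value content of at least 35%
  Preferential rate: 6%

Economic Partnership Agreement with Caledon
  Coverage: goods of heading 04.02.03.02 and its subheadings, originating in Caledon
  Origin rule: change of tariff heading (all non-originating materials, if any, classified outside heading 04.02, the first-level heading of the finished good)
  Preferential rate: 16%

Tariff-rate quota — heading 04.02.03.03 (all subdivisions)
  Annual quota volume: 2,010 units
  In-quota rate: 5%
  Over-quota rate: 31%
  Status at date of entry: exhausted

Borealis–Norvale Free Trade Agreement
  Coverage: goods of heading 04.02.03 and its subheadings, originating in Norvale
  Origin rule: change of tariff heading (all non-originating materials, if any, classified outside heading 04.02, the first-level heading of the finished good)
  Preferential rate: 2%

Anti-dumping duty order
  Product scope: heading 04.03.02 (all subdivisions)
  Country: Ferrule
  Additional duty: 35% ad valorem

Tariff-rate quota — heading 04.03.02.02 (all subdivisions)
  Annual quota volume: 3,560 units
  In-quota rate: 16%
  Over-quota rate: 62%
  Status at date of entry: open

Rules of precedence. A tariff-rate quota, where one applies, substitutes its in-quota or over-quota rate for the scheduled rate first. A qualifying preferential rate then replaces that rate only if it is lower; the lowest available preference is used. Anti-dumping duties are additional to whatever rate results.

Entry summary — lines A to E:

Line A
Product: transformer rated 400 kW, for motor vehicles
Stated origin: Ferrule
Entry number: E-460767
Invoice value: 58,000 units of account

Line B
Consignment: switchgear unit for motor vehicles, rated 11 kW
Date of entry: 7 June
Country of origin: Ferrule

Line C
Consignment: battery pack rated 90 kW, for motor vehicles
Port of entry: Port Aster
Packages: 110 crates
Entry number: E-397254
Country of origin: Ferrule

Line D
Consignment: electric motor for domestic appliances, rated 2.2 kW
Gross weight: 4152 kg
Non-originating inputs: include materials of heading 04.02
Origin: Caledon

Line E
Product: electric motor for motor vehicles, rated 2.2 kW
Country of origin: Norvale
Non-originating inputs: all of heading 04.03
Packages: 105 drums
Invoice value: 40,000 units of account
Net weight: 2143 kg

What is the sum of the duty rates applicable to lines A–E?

90%

Line A: transformer → 04.04; rated 400 kW → 04.04.01; for motor vehicles → 04.04.01.01. Scheduled 13%. No special measure applies. → 13%.
Line B: switchgear unit → 04.01; rated 11 kW → 04.01.03; for motor vehicles → 04.01.03.02. Scheduled 27%. No special measure applies. → 27%.
Line C: battery pack → 04.03; rated 90 kW → 04.03.01; for motor vehicles → 04.03.01.01. Scheduled 4%. No special measure applies. → 4%.
Line D: electric motor → 04.02; rated 2.2 kW → 04.02.03; for domestic appliances → 04.02.03.02. Scheduled 4%. Caledon agreement on 04.02.03.02: CTH not met; anti-dumping (Caledon, 04.02): +40%; total 4% + 40% = 44%. → 44%.
Line E: electric motor → 04.02; rated 2.2 kW → 04.02.03; for motor vehicles → 04.02.03.01. Scheduled 24%. Norvale agreement on 04.02.03: CTH met → 2% available; preferential 2%. → 2%.
Sum: 13% + 27% + 4% + 44% + 2% = 90%.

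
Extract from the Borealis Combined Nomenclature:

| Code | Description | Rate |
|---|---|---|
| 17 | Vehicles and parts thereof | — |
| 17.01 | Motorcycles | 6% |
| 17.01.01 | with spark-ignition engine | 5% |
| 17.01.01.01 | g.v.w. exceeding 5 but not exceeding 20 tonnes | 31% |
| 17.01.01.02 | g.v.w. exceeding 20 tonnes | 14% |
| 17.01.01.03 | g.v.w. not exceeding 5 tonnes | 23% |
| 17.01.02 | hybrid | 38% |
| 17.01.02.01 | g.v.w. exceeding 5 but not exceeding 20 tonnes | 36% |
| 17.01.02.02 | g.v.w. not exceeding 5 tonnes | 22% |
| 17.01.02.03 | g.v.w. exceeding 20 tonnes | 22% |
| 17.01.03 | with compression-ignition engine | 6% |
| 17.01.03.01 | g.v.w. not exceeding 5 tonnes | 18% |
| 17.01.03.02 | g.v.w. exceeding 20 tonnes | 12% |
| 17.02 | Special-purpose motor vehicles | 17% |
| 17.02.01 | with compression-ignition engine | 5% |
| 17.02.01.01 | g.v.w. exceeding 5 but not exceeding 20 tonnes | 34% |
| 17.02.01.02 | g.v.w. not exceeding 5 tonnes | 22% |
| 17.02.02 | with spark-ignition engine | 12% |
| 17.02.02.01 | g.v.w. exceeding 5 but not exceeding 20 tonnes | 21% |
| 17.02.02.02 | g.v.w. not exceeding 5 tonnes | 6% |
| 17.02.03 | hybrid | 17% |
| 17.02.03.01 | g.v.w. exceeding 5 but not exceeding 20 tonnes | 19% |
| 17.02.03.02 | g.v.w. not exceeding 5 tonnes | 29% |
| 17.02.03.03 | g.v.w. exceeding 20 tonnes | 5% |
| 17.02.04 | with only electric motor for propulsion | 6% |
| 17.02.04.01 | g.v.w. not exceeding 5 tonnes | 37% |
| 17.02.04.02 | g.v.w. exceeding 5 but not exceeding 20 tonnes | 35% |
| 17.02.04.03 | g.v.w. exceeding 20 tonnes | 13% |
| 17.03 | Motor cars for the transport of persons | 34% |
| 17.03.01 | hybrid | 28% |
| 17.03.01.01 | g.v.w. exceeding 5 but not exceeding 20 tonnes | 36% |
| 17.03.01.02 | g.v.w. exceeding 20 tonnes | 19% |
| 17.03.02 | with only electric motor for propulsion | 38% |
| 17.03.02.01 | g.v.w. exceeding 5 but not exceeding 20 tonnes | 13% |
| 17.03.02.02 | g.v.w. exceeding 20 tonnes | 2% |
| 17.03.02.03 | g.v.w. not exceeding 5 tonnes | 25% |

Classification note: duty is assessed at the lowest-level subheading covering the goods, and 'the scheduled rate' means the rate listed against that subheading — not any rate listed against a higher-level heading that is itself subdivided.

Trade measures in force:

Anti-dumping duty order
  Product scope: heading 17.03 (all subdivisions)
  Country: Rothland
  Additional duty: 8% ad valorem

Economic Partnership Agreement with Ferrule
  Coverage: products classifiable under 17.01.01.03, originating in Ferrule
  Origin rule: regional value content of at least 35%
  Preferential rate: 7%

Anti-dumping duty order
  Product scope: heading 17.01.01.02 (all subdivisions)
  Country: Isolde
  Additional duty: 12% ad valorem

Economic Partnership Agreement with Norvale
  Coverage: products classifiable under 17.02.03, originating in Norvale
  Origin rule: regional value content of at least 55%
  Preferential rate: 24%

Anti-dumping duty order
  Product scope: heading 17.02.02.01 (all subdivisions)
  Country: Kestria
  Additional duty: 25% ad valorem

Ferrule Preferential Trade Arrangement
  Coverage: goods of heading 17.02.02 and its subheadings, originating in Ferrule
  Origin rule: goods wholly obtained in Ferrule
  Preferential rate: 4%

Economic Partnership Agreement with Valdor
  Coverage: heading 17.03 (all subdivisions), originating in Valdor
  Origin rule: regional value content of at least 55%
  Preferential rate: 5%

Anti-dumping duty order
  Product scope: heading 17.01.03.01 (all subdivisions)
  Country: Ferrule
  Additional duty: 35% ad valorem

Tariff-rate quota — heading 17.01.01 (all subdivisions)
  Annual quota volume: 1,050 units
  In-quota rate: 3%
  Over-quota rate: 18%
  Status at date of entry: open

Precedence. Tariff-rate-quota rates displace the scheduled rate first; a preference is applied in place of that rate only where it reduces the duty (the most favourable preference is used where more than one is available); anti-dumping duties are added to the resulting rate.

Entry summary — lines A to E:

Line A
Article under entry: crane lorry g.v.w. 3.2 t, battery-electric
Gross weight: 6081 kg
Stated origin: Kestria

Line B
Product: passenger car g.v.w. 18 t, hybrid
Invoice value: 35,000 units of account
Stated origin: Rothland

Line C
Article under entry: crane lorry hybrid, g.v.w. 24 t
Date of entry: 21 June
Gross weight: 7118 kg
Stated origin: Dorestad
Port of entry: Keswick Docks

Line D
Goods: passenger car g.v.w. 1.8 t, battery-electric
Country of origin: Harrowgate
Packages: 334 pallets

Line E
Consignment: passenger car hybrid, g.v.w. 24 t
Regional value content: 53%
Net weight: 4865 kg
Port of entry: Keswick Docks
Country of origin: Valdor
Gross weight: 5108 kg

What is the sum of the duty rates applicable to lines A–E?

130%

Line A: crane lorry → 17.02; battery-electric → 17.02.04; g.v.w. 3.2 t → 17.02.04.01. Scheduled 37%. No special measure applies. → 37%.
Line B: passenger car → 17.03; hybrid → 17.03.01; g.v.w. 18 t → 17.03.01.01. Scheduled 36%. anti-dumping (Rothland, 17.03): +8%; total 36% + 8% = 44%. → 44%.
Line C: crane lorry → 17.02; hybrid → 17.02.03; g.v.w. 24 t → 17.02.03.03. Scheduled 5%. No special measure applies. → 5%.
Line D: passenger car → 17.03; battery-electric → 17.03.02; g.v.w. 1.8 t → 17.03.02.03. Scheduled 25%. No special measure applies. → 25%.
Line E: passenger car → 17.03; hybrid → 17.03.01; g.v.w. 24 t → 17.03.01.02. Scheduled 19%. Valdor agreement on 17.03: RVC < 55%. → 19%.
Sum: 37% + 44% + 5% + 25% + 19% = 130%.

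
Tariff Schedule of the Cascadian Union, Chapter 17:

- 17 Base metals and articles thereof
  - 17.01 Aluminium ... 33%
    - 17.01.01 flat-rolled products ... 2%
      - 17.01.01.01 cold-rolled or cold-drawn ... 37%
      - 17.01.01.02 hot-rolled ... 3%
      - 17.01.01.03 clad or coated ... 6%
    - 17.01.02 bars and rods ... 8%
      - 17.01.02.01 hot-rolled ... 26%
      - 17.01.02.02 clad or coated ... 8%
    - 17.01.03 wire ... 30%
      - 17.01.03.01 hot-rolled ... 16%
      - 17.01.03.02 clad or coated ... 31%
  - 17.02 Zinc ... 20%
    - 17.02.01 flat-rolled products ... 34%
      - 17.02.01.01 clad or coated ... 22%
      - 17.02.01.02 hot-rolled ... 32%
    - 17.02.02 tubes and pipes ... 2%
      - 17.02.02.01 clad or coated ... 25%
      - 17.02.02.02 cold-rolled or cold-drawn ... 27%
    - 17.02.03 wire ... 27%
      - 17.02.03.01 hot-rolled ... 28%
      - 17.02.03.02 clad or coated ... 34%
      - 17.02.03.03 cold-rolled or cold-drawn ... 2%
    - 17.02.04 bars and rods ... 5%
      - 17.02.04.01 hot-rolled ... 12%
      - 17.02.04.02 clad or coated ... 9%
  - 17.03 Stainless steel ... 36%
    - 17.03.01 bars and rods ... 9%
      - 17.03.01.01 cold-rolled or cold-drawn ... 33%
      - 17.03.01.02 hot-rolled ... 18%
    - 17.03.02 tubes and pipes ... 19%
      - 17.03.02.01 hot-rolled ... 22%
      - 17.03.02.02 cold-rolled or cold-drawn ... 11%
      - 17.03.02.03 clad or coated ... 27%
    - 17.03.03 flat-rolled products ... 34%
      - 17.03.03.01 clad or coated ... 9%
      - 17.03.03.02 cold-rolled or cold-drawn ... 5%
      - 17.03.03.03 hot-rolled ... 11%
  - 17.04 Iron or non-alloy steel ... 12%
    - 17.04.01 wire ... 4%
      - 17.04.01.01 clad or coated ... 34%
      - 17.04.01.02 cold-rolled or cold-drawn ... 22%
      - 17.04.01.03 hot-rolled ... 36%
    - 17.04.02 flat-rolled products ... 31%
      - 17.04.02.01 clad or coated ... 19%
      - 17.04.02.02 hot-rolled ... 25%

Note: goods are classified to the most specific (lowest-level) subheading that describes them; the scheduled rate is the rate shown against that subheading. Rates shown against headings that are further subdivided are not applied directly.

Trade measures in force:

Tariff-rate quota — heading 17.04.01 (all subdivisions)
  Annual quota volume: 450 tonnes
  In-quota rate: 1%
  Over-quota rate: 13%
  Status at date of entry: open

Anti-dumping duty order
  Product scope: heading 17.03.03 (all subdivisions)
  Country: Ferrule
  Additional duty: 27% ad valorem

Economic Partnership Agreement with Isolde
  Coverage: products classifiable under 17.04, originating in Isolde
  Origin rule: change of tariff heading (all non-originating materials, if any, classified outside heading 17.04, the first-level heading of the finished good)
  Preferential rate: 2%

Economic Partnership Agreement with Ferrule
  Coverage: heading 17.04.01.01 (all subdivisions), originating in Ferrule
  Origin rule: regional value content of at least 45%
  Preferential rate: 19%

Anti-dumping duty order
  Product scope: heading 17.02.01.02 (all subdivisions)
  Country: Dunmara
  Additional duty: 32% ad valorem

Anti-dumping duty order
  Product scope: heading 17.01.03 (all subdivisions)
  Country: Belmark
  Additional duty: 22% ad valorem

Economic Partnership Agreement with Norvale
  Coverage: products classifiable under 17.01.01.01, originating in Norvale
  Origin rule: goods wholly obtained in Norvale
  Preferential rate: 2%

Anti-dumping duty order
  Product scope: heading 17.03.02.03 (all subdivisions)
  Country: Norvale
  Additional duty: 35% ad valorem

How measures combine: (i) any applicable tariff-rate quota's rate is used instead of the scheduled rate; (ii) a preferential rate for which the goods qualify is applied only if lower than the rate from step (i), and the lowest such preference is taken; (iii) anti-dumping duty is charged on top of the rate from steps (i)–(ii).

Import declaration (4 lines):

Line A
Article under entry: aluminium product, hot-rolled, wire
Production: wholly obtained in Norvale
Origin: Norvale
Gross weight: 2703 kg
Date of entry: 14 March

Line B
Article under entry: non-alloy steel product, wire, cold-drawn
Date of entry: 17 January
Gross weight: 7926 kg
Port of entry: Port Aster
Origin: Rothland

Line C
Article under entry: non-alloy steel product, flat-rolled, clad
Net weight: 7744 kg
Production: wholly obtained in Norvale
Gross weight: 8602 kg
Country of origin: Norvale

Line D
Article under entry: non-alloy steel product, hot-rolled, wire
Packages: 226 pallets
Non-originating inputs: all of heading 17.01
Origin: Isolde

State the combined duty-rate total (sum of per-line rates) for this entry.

Line A: aluminium → 17.01; wire → 17.01.03; hot-rolled → 17.01.03.01. Scheduled 16%. Norvale agreement on 17.01.01.01: 17.01.03.01 not covered. → 16%.
Line B: non-alloy steel → 17.04; wire → 17.04.01; cold-drawn → 17.04.01.02. Scheduled 22%. quota on 17.04.01 open → in-quota 1%. → 1%.
Line C: non-alloy steel → 17.04; flat-rolled → 17.04.02; clad → 17.04.02.01. Scheduled 19%. Norvale agreement on 17.01.01.01: 17.04.02.01 not covered. → 19%.
Line D: non-alloy steel → 17.04; wire → 17.04.01; hot-rolled → 17.04.01.03. Scheduled 36%. quota on 17.04.01 open → in-quota 1%; Isolde agreement on 17.04: CTH met → 2% available; preference 2% not lower than 1% → no reduction. → 1%.
Sum: 16% + 1% + 19% + 1% = 37%.

37%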